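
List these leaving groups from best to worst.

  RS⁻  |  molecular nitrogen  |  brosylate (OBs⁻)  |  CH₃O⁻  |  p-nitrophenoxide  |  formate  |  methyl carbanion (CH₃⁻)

molecular nitrogen: no meaningful conjugate acid; N₂ departs as an exceptionally stable neutral molecule
brosylate (OBs⁻): pKₐ(p-BrC₆H₄SO₃H) ≈ -2.8 — arenesulfonate with a p-bromo substituent
formate: pKₐ(HCOOH) ≈ 3.8 — resonance-stabilised carboxylate
p-nitrophenoxide: pKₐ(p-nitrophenol) ≈ 7.2 — nitro group delocalises the charge; the classic chromogenic LG
RS⁻: pKₐ(RSH (a thiol)) ≈ 10.5
CH₃O⁻: pKₐ(CH₃OH) ≈ 15.5
methyl carbanion (CH₃⁻): pKₐ(CH₄) ≈ 48

molecular nitrogen > brosylate (OBs⁻) > formate > p-nitrophenoxide > RS⁻ > CH₃O⁻ > methyl carbanion (CH₃⁻)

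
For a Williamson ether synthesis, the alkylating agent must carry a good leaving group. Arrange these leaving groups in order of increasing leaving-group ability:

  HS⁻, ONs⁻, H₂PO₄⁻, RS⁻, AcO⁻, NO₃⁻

ONs⁻: pKₐ(p-O₂NC₆H₄SO₃H) ≈ -3.5
NO₃⁻: pKₐ(HNO₃) ≈ -1.3
H₂PO₄⁻: pKₐ(H₃PO₄) ≈ 2.1
AcO⁻: pKₐ(CH₃COOH) ≈ 4.8 — resonance-stabilised but still a weak base
HS⁻: pKₐ(H₂S) ≈ 7
RS⁻: pKₐ(RSH (a thiol)) ≈ 10.5 — moderately basic; rarely leaves without activation
Reversing gives the worst-to-best order requested.

RS⁻ < HS⁻ < AcO⁻ < H₂PO₄⁻ < NO₃⁻ < ONs⁻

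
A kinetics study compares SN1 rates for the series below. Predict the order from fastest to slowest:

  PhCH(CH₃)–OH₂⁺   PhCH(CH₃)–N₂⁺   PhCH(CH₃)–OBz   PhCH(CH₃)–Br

PhCH(CH₃)–N₂⁺ > PhCH(CH₃)–Br > PhCH(CH₃)–OH₂⁺ > PhCH(CH₃)–OBz

Identical carbon frameworks mean the comparison reduces to leaving-group quality.
Rank by basicity of the departing species: weakest base leaves most easily.
PhCH(CH₃)–N₂⁺ loses N₂: no meaningful conjugate acid; N₂ departs as an exceptionally stable neutral molecule
PhCH(CH₃)–Br loses Br⁻: pKₐ(HBr) ≈ -9
PhCH(CH₃)–OH₂⁺ loses H₂O: pKₐ(H₃O⁺) ≈ -1.7
PhCH(CH₃)–OBz loses PhCOO⁻: pKₐ(C₆H₅COOH) ≈ 4.2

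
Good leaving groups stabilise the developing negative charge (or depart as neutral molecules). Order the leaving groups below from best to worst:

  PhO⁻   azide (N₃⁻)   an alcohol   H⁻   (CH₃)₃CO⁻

Rank by basicity of the departing species: weakest base leaves most easily.
an alcohol: pKₐ(R'OH₂⁺) ≈ -2.4 — neutral; leaves from a protonated ether (an oxonium ion, R–O(H)R'⁺)
azide (N₃⁻): pKₐ(HN₃) ≈ 4.7 — linear, resonance-stabilised
PhO⁻: pKₐ(C₆H₅OH (phenol)) ≈ 10 — resonance into the ring helps, but still a poor LG
(CH₃)₃CO⁻: pKₐ(t-BuOH) ≈ 18 — bulky, strongly basic alkoxide
H⁻: pKₐ(H₂) ≈ 36

an alcohol > azide (N₃⁻) > PhO⁻ > (CH₃)₃CO⁻ > H⁻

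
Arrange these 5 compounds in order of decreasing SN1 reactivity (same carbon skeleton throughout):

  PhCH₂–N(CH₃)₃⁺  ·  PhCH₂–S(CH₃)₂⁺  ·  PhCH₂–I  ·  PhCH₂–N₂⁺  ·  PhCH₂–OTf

PhCH₂–N₂⁺ > PhCH₂–OTf > PhCH₂–I > PhCH₂–S(CH₃)₂⁺ > PhCH₂–N(CH₃)₃⁺

With the same alkyl group throughout, only the leaving group differentiates the rates.
A good leaving group is a weak base: the lower the pKₐ of its conjugate acid, the more readily it departs.
PhCH₂–N₂⁺ loses N₂: no meaningful conjugate acid; N₂ departs as an exceptionally stable neutral molecule
PhCH₂–OTf loses OTf⁻: pKₐ(CF₃SO₃H (triflic acid)) ≈ -14
PhCH₂–I loses I⁻: pKₐ(HI) ≈ -10
PhCH₂–S(CH₃)₂⁺ loses SR'₂: pKₐ(R'₂SH⁺) ≈ -7
PhCH₂–N(CH₃)₃⁺ loses NR'₃: pKₐ(R'₃NH⁺) ≈ 10.7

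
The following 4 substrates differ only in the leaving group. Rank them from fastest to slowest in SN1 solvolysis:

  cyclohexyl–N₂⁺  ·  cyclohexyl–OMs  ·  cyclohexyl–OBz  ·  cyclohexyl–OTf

cyclohexyl–N₂⁺ > cyclohexyl–OTf > cyclohexyl–OMs > cyclohexyl–OBz

With the same alkyl group throughout, only the leaving group differentiates the rates.
The more stable X⁻ (or X) is on its own — i.e. the weaker a base it is — the better a leaving group it makes.
cyclohexyl–N₂⁺ loses N₂: no meaningful conjugate acid; N₂ departs as an exceptionally stable neutral molecule
cyclohexyl–OTf loses OTf⁻: pKₐ(CF₃SO₃H (triflic acid)) ≈ -14
cyclohexyl–OMs loses OMs⁻: pKₐ(CH₃SO₃H (MsOH)) ≈ -1.9
cyclohexyl–OBz loses PhCOO⁻: pKₐ(C₆H₅COOH) ≈ 4.2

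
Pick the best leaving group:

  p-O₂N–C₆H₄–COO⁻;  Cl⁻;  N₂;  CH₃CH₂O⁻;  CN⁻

N₂

The more stable X⁻ (or X) is on its own — i.e. the weaker a base it is — the better a leaving group it makes.
N₂: no meaningful conjugate acid; N₂ departs as an exceptionally stable neutral molecule
Cl⁻: pKₐ(HCl) ≈ -7
p-O₂N–C₆H₄–COO⁻: pKₐ(p-nitrobenzoic acid) ≈ 3.4
CN⁻: pKₐ(HCN) ≈ 9.2
CH₃CH₂O⁻: pKₐ(CH₃CH₂OH) ≈ 16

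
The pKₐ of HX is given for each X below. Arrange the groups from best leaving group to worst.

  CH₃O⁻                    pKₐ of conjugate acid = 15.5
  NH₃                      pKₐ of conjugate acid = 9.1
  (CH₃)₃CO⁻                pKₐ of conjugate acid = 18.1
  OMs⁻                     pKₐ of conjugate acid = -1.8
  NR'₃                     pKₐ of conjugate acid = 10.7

Lower conjugate-acid pKₐ ⇒ weaker base ⇒ better leaving group.
Sorting by the given values: OMs⁻ (-1.8), NH₃ (9.1), NR'₃ (10.7), CH₃O⁻ (15.5), (CH₃)₃CO⁻ (18.1).

OMs⁻ > NH₃ > NR'₃ > CH₃O⁻ > (CH₃)₃CO⁻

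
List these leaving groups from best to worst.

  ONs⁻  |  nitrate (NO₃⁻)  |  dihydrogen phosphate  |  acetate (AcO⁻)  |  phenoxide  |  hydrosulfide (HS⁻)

Rank by basicity of the departing species: weakest base leaves most easily.
ONs⁻: pKₐ(p-O₂NC₆H₄SO₃H) ≈ -3.5 — p-nitro group further stabilises the sulfonate
nitrate (NO₃⁻): pKₐ(HNO₃) ≈ -1.3
dihydrogen phosphate: pKₐ(H₃PO₄) ≈ 2.1 — moderate base; biological leaving group after further activation
acetate (AcO⁻): pKₐ(CH₃COOH) ≈ 4.8
hydrosulfide (HS⁻): pKₐ(H₂S) ≈ 7 — larger and more polarisable than the oxygen analogue
phenoxide: pKₐ(C₆H₅OH (phenol)) ≈ 10 — resonance into the ring helps, but still a poor LG

ONs⁻ > nitrate (NO₃⁻) > dihydrogen phosphate > acetate (AcO⁻) > hydrosulfide (HS⁻) > phenoxide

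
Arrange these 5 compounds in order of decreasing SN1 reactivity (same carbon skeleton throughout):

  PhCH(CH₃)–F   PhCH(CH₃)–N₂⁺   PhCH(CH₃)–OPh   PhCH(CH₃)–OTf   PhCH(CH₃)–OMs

PhCH(CH₃)–N₂⁺ > PhCH(CH₃)–OTf > PhCH(CH₃)–OMs > PhCH(CH₃)–F > PhCH(CH₃)–OPh

The skeletons are identical, so relative rate is governed entirely by leaving-group ability.
A good leaving group is a weak base: the lower the pKₐ of its conjugate acid, the more readily it departs.
PhCH(CH₃)–N₂⁺ loses N₂: no meaningful conjugate acid; N₂ departs as an exceptionally stable neutral molecule
PhCH(CH₃)–OTf loses OTf⁻: pKₐ(CF₃SO₃H (triflic acid)) ≈ -14
PhCH(CH₃)–OMs loses OMs⁻: pKₐ(CH₃SO₃H (MsOH)) ≈ -1.9
PhCH(CH₃)–F loses F⁻: pKₐ(HF) ≈ 3.2
PhCH(CH₃)–OPh loses PhO⁻: pKₐ(C₆H₅OH (phenol)) ≈ 10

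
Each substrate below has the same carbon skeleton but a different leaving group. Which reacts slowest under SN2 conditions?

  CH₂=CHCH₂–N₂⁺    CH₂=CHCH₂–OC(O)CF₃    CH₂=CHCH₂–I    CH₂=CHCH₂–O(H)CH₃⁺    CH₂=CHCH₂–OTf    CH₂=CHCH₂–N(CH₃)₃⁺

CH₂=CHCH₂–N(CH₃)₃⁺

Same R in every case — rank the leaving groups.
Rank by basicity of the departing species: weakest base leaves most easily.
CH₂=CHCH₂–N₂⁺ loses N₂: no meaningful conjugate acid; N₂ departs as an exceptionally stable neutral molecule
CH₂=CHCH₂–OTf loses OTf⁻: pKₐ(CF₃SO₃H (triflic acid)) ≈ -14
CH₂=CHCH₂–I loses I⁻: pKₐ(HI) ≈ -10
CH₂=CHCH₂–O(H)CH₃⁺ loses R'OH: pKₐ(R'OH₂⁺) ≈ -2.4
CH₂=CHCH₂–OC(O)CF₃ loses CF₃COO⁻: pKₐ(CF₃COOH) ≈ 0.2
CH₂=CHCH₂–N(CH₃)₃⁺ loses NR'₃: pKₐ(R'₃NH⁺) ≈ 10.7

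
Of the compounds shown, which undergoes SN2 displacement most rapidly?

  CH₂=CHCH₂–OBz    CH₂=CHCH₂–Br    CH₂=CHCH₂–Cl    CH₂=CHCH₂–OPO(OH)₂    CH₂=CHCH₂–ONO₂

The skeletons are identical, so relative rate is governed entirely by leaving-group ability.
Leaving-group ability tracks the stability of the departed species; conjugate-acid pKₐ is the usual yardstick (lower pKₐ → better LG).
CH₂=CHCH₂–Br loses Br⁻: pKₐ(HBr) ≈ -9
CH₂=CHCH₂–Cl loses Cl⁻: pKₐ(HCl) ≈ -7
CH₂=CHCH₂–ONO₂ loses NO₃⁻: pKₐ(HNO₃) ≈ -1.3
CH₂=CHCH₂–OPO(OH)₂ loses H₂PO₄⁻: pKₐ(H₃PO₄) ≈ 2.1
CH₂=CHCH₂–OBz loses PhCOO⁻: pKₐ(C₆H₅COOH) ≈ 4.2

CH₂=CHCH₂–Br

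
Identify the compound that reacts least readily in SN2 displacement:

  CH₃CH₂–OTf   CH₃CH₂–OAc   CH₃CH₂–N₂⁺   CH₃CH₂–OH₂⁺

CH₃CH₂–OAc

Same R in every case — rank the leaving groups.
The more stable X⁻ (or X) is on its own — i.e. the weaker a base it is — the better a leaving group it makes.
CH₃CH₂–N₂⁺ loses N₂: no meaningful conjugate acid; N₂ departs as an exceptionally stable neutral molecule
CH₃CH₂–OTf loses OTf⁻: pKₐ(CF₃SO₃H (triflic acid)) ≈ -14
CH₃CH₂–OH₂⁺ loses H₂O: pKₐ(H₃O⁺) ≈ -1.7
CH₃CH₂–OAc loses AcO⁻: pKₐ(CH₃COOH) ≈ 4.8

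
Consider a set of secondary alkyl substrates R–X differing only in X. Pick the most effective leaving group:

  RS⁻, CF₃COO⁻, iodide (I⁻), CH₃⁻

iodide (I⁻)

Leaving-group ability tracks the stability of the departed species; conjugate-acid pKₐ is the usual yardstick (lower pKₐ → better LG).
iodide (I⁻): pKₐ(HI) ≈ -10
CF₃COO⁻: pKₐ(CF₃COOH) ≈ 0.2
RS⁻: pKₐ(RSH (a thiol)) ≈ 10.5
CH₃⁻: pKₐ(CH₄) ≈ 48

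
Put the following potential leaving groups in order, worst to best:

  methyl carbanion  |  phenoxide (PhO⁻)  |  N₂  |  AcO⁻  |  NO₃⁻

methyl carbanion < phenoxide (PhO⁻) < AcO⁻ < NO₃⁻ < N₂

Rank by basicity of the departing species: weakest base leaves most easily.
N₂: no meaningful conjugate acid; N₂ departs as an exceptionally stable neutral molecule
NO₃⁻: pKₐ(HNO₃) ≈ -1.3 — resonance-delocalised over three oxygens
AcO⁻: pKₐ(CH₃COOH) ≈ 4.8
phenoxide (PhO⁻): pKₐ(C₆H₅OH (phenol)) ≈ 10 — resonance into the ring helps, but still a poor LG
methyl carbanion: pKₐ(CH₄) ≈ 48 — unstabilised carbanion; the worst conceivable leaving group
The question asks for worst first, so the sequence is read in increasing leaving-group ability.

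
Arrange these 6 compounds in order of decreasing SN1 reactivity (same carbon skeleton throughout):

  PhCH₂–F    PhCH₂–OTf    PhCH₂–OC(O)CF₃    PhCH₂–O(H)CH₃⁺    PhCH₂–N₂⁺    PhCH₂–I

Same R in every case — rank the leaving groups.
A good leaving group is a weak base: the lower the pKₐ of its conjugate acid, the more readily it departs.
PhCH₂–N₂⁺ loses N₂: no meaningful conjugate acid; N₂ departs as an exceptionally stable neutral molecule
PhCH₂–OTf loses OTf⁻: pKₐ(CF₃SO₃H (triflic acid)) ≈ -14
PhCH₂–I loses I⁻: pKₐ(HI) ≈ -10
PhCH₂–O(H)CH₃⁺ loses R'OH: pKₐ(R'OH₂⁺) ≈ -2.4
PhCH₂–OC(O)CF₃ loses CF₃COO⁻: pKₐ(CF₃COOH) ≈ 0.2
PhCH₂–F loses F⁻: pKₐ(HF) ≈ 3.2

PhCH₂–N₂⁺ > PhCH₂–OTf > PhCH₂–I > PhCH₂–O(H)CH₃⁺ > PhCH₂–OC(O)CF₃ > PhCH₂–F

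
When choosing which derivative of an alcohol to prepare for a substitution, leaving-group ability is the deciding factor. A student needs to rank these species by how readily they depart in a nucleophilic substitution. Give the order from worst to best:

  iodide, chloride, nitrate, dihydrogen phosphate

dihydrogen phosphate < nitrate < chloride < iodide

iodide: pKₐ(HI) ≈ -10
chloride: pKₐ(HCl) ≈ -7
nitrate: pKₐ(HNO₃) ≈ -1.3
dihydrogen phosphate: pKₐ(H₃PO₄) ≈ 2.1
Reversing gives the worst-to-best order requested.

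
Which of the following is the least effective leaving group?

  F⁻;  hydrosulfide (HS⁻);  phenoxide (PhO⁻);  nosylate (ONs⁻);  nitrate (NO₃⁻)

phenoxide (PhO⁻)

The more stable X⁻ (or X) is on its own — i.e. the weaker a base it is — the better a leaving group it makes.
nosylate (ONs⁻): pKₐ(p-O₂NC₆H₄SO₃H) ≈ -3.5
nitrate (NO₃⁻): pKₐ(HNO₃) ≈ -1.3
F⁻: pKₐ(HF) ≈ 3.2
hydrosulfide (HS⁻): pKₐ(H₂S) ≈ 7
phenoxide (PhO⁻): pKₐ(C₆H₅OH (phenol)) ≈ 10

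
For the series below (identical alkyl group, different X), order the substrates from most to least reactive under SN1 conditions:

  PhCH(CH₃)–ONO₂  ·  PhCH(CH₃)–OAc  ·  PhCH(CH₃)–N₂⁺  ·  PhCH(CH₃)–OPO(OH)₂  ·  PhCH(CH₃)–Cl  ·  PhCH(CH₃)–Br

PhCH(CH₃)–N₂⁺ > PhCH(CH₃)–Br > PhCH(CH₃)–Cl > PhCH(CH₃)–ONO₂ > PhCH(CH₃)–OPO(OH)₂ > PhCH(CH₃)–OAc

The skeletons are identical, so relative rate is governed entirely by leaving-group ability.
A good leaving group is a weak base: the lower the pKₐ of its conjugate acid, the more readily it departs.
PhCH(CH₃)–N₂⁺ loses N₂: no meaningful conjugate acid; N₂ departs as an exceptionally stable neutral molecule
PhCH(CH₃)–Br loses Br⁻: pKₐ(HBr) ≈ -9
PhCH(CH₃)–Cl loses Cl⁻: pKₐ(HCl) ≈ -7
PhCH(CH₃)–ONO₂ loses NO₃⁻: pKₐ(HNO₃) ≈ -1.3
PhCH(CH₃)–OPO(OH)₂ loses H₂PO₄⁻: pKₐ(H₃PO₄) ≈ 2.1
PhCH(CH₃)–OAc loses AcO⁻: pKₐ(CH₃COOH) ≈ 4.8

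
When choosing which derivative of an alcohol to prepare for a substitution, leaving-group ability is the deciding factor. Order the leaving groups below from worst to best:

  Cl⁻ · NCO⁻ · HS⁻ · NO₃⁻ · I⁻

HS⁻ < NCO⁻ < NO₃⁻ < Cl⁻ < I⁻

I⁻: pKₐ(HI) ≈ -10
Cl⁻: pKₐ(HCl) ≈ -7
NO₃⁻: pKₐ(HNO₃) ≈ -1.3
NCO⁻: pKₐ(HOCN) ≈ 3.5
HS⁻: pKₐ(H₂S) ≈ 7
Listed from poorest to best leaving group as asked.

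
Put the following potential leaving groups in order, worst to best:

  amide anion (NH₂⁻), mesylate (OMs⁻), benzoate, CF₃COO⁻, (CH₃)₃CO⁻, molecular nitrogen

amide anion (NH₂⁻) < (CH₃)₃CO⁻ < benzoate < CF₃COO⁻ < mesylate (OMs⁻) < molecular nitrogen

A good leaving group is a weak base: the lower the pKₐ of its conjugate acid, the more readily it departs.
molecular nitrogen: no meaningful conjugate acid; N₂ departs as an exceptionally stable neutral molecule
mesylate (OMs⁻): pKₐ(CH₃SO₃H (MsOH)) ≈ -1.9
CF₃COO⁻: pKₐ(CF₃COOH) ≈ 0.2
benzoate: pKₐ(C₆H₅COOH) ≈ 4.2
(CH₃)₃CO⁻: pKₐ(t-BuOH) ≈ 18
amide anion (NH₂⁻): pKₐ(NH₃) ≈ 38
Listed from poorest to best leaving group as asked.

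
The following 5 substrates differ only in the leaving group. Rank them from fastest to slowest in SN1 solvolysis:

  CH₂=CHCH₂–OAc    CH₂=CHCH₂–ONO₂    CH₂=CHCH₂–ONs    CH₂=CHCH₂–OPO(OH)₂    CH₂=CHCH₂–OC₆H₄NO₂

CH₂=CHCH₂–ONs > CH₂=CHCH₂–ONO₂ > CH₂=CHCH₂–OPO(OH)₂ > CH₂=CHCH₂–OAc > CH₂=CHCH₂–OC₆H₄NO₂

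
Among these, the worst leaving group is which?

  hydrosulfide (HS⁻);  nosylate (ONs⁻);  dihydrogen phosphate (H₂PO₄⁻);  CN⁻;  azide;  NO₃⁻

Rank by basicity of the departing species: weakest base leaves most easily.
nosylate (ONs⁻): pKₐ(p-O₂NC₆H₄SO₃H) ≈ -3.5
NO₃⁻: pKₐ(HNO₃) ≈ -1.3
dihydrogen phosphate (H₂PO₄⁻): pKₐ(H₃PO₄) ≈ 2.1
azide: pKₐ(HN₃) ≈ 4.7
hydrosulfide (HS⁻): pKₐ(H₂S) ≈ 7
CN⁻: pKₐ(HCN) ≈ 9.2

CN⁻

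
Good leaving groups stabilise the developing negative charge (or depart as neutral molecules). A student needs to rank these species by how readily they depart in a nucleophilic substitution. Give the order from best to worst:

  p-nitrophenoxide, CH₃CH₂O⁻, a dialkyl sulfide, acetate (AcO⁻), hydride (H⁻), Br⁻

Br⁻ > a dialkyl sulfide > acetate (AcO⁻) > p-nitrophenoxide > CH₃CH₂O⁻ > hydride (H⁻)

Br⁻: pKₐ(HBr) ≈ -9
a dialkyl sulfide: pKₐ(R'₂SH⁺) ≈ -7 — neutral; leaves from a sulfonium salt (R–SR'₂⁺)
acetate (AcO⁻): pKₐ(CH₃COOH) ≈ 4.8 — resonance-stabilised but still a weak base
p-nitrophenoxide: pKₐ(p-nitrophenol) ≈ 7.2
CH₃CH₂O⁻: pKₐ(CH₃CH₂OH) ≈ 16
hydride (H⁻): pKₐ(H₂) ≈ 36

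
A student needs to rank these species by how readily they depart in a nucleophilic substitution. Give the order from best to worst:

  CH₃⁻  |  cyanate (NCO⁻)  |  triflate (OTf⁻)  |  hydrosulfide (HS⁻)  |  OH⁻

triflate (OTf⁻) > cyanate (NCO⁻) > hydrosulfide (HS⁻) > OH⁻ > CH₃⁻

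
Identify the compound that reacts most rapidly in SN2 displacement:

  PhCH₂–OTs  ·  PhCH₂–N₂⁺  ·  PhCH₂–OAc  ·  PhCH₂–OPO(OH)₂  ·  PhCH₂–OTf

Same R in every case — rank the leaving groups.
The more stable X⁻ (or X) is on its own — i.e. the weaker a base it is — the better a leaving group it makes.
PhCH₂–N₂⁺ loses N₂: no meaningful conjugate acid; N₂ departs as an exceptionally stable neutral molecule
PhCH₂–OTf loses OTf⁻: pKₐ(CF₃SO₃H (triflic acid)) ≈ -14
PhCH₂–OTs loses OTs⁻: pKₐ(p-CH₃C₆H₄SO₃H (TsOH)) ≈ -2.8
PhCH₂–OPO(OH)₂ loses H₂PO₄⁻: pKₐ(H₃PO₄) ≈ 2.1
PhCH₂–OAc loses AcO⁻: pKₐ(CH₃COOH) ≈ 4.8

PhCH₂–N₂⁺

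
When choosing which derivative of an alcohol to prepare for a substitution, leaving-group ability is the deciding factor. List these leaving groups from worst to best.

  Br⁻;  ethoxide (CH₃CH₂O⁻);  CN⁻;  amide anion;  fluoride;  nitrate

amide anion < ethoxide (CH₃CH₂O⁻) < CN⁻ < fluoride < nitrate < Br⁻

Br⁻: pKₐ(HBr) ≈ -9
nitrate: pKₐ(HNO₃) ≈ -1.3
fluoride: pKₐ(HF) ≈ 3.2
CN⁻: pKₐ(HCN) ≈ 9.2
ethoxide (CH₃CH₂O⁻): pKₐ(CH₃CH₂OH) ≈ 16
amide anion: pKₐ(NH₃) ≈ 38
The question asks for worst first, so the sequence is read in increasing leaving-group ability.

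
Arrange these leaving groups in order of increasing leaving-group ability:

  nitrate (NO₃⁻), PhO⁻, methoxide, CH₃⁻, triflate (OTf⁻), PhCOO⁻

Leaving-group ability tracks the stability of the departed species; conjugate-acid pKₐ is the usual yardstick (lower pKₐ → better LG).
triflate (OTf⁻): pKₐ(CF₃SO₃H (triflic acid)) ≈ -14 — charge spread over three oxygens and a CF₃ group; the premier leaving group in synthesis
nitrate (NO₃⁻): pKₐ(HNO₃) ≈ -1.3 — resonance-delocalised over three oxygens
PhCOO⁻: pKₐ(C₆H₅COOH) ≈ 4.2 — aryl carboxylate
PhO⁻: pKₐ(C₆H₅OH (phenol)) ≈ 10
methoxide: pKₐ(CH₃OH) ≈ 15.5
CH₃⁻: pKₐ(CH₄) ≈ 48
Listed from poorest to best leaving group as asked.

CH₃⁻ < methoxide < PhO⁻ < PhCOO⁻ < nitrate (NO₃⁻) < triflate (OTf⁻)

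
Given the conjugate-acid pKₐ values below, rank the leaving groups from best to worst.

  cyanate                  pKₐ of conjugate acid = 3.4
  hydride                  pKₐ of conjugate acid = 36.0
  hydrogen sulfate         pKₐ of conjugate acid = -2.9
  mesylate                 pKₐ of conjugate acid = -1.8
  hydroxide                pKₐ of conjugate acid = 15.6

hydrogen sulfate > mesylate > cyanate > hydroxide > hydride

Lower conjugate-acid pKₐ ⇒ weaker base ⇒ better leaving group.
Sorting by the given values: hydrogen sulfate (-2.9), mesylate (-1.8), cyanate (3.4), hydroxide (15.6), hydride (36.0).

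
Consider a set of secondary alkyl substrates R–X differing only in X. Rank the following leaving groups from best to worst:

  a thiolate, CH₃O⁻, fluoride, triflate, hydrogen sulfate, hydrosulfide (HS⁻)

triflate: pKₐ(CF₃SO₃H (triflic acid)) ≈ -14 — charge spread over three oxygens and a CF₃ group; the premier leaving group in synthesis
hydrogen sulfate: pKₐ(H₂SO₄) ≈ -3
fluoride: pKₐ(HF) ≈ 3.2 — small and strongly basic; the poor halide leaving group
hydrosulfide (HS⁻): pKₐ(H₂S) ≈ 7
a thiolate: pKₐ(RSH (a thiol)) ≈ 10.5 — moderately basic; rarely leaves without activation
CH₃O⁻: pKₐ(CH₃OH) ≈ 15.5

triflate > hydrogen sulfate > fluoride > hydrosulfide (HS⁻) > a thiolate > CH₃O⁻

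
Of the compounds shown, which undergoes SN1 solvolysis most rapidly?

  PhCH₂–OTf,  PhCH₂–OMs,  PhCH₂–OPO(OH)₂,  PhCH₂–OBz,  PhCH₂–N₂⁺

PhCH₂–N₂⁺

Same R in every case — rank the leaving groups.
The more stable X⁻ (or X) is on its own — i.e. the weaker a base it is — the better a leaving group it makes.
PhCH₂–N₂⁺ loses N₂: no meaningful conjugate acid; N₂ departs as an exceptionally stable neutral molecule
PhCH₂–OTf loses OTf⁻: pKₐ(CF₃SO₃H (triflic acid)) ≈ -14
PhCH₂–OMs loses OMs⁻: pKₐ(CH₃SO₃H (MsOH)) ≈ -1.9
PhCH₂–OPO(OH)₂ loses H₂PO₄⁻: pKₐ(H₃PO₄) ≈ 2.1
PhCH₂–OBz loses PhCOO⁻: pKₐ(C₆H₅COOH) ≈ 4.2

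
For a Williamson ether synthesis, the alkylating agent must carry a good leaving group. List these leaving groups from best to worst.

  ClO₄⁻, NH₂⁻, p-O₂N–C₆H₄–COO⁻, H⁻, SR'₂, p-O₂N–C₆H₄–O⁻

ClO₄⁻ > SR'₂ > p-O₂N–C₆H₄–COO⁻ > p-O₂N–C₆H₄–O⁻ > H⁻ > NH₂⁻

Rank by basicity of the departing species: weakest base leaves most easily.
ClO₄⁻: pKₐ(HClO₄) ≈ -10 — extremely weak base; rarely used for safety reasons
SR'₂: pKₐ(R'₂SH⁺) ≈ -7 — neutral; leaves from a sulfonium salt (R–SR'₂⁺)
p-O₂N–C₆H₄–COO⁻: pKₐ(p-nitrobenzoic acid) ≈ 3.4 — electron-withdrawing nitro group stabilises the carboxylate
p-O₂N–C₆H₄–O⁻: pKₐ(p-nitrophenol) ≈ 7.2 — nitro group delocalises the charge; the classic chromogenic LG
H⁻: pKₐ(H₂) ≈ 36 — extremely strong base; leaves only in special hydride-transfer contexts
NH₂⁻: pKₐ(NH₃) ≈ 38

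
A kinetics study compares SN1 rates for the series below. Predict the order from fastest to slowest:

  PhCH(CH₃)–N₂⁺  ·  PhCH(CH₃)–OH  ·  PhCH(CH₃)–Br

PhCH(CH₃)–N₂⁺ > PhCH(CH₃)–Br > PhCH(CH₃)–OH

Identical carbon frameworks mean the comparison reduces to leaving-group quality.
Leaving-group ability tracks the stability of the departed species; conjugate-acid pKₐ is the usual yardstick (lower pKₐ → better LG).
PhCH(CH₃)–N₂⁺ loses N₂: no meaningful conjugate acid; N₂ departs as an exceptionally stable neutral molecule
PhCH(CH₃)–Br loses Br⁻: pKₐ(HBr) ≈ -9
PhCH(CH₃)–OH loses OH⁻: pKₐ(H₂O) ≈ 15.7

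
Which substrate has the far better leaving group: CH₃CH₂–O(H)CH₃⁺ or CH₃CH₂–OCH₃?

From CH₃CH₂–OCH₃ the departing group would be CH₃O⁻ (pKₐ(CH₃OH) ≈ 15.5). Strong base; alkoxides do not leave unassisted.
From CH₃CH₂–O(H)CH₃⁺ the leaving group is R'OH (pKₐ(R'OH₂⁺) ≈ -2.4). Neutral; leaves from a protonated ether (an oxonium ion, R–O(H)R'⁺).
(In practice CH₃CH₂–O(H)CH₃⁺ is made from CH₃CH₂–OCH₃ by protonation with concentrated HI, allowing neutral methanol, rather than methoxide, to depart.)

CH₃CH₂–O(H)CH₃⁺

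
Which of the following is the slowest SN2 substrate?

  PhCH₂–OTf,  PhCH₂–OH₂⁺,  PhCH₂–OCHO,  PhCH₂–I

Identical carbon frameworks mean the comparison reduces to leaving-group quality.
Leaving-group ability tracks the stability of the departed species; conjugate-acid pKₐ is the usual yardstick (lower pKₐ → better LG).
PhCH₂–OTf loses OTf⁻: pKₐ(CF₃SO₃H (triflic acid)) ≈ -14
PhCH₂–I loses I⁻: pKₐ(HI) ≈ -10
PhCH₂–OH₂⁺ loses H₂O: pKₐ(H₃O⁺) ≈ -1.7
PhCH₂–OCHO loses HCOO⁻: pKₐ(HCOOH) ≈ 3.8

PhCH₂–OCHO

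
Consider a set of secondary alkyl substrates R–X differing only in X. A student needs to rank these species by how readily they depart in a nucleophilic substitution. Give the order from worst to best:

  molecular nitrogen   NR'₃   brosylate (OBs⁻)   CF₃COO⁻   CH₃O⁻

CH₃O⁻ < NR'₃ < CF₃COO⁻ < brosylate (OBs⁻) < molecular nitrogen

A good leaving group is a weak base: the lower the pKₐ of its conjugate acid, the more readily it departs.
molecular nitrogen: no meaningful conjugate acid; N₂ departs as an exceptionally stable neutral molecule
brosylate (OBs⁻): pKₐ(p-BrC₆H₄SO₃H) ≈ -2.8
CF₃COO⁻: pKₐ(CF₃COOH) ≈ 0.2 — strongly electron-withdrawing CF₃ stabilises the carboxylate
NR'₃: pKₐ(R'₃NH⁺) ≈ 10.7 — neutral but still a fairly strong base; Hofmann-elimination LG
CH₃O⁻: pKₐ(CH₃OH) ≈ 15.5
Reversing gives the worst-to-best order requested.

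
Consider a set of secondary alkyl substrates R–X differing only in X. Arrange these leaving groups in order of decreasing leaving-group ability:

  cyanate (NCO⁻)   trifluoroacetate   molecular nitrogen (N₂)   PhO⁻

molecular nitrogen (N₂) > trifluoroacetate > cyanate (NCO⁻) > PhO⁻

A good leaving group is a weak base: the lower the pKₐ of its conjugate acid, the more readily it departs.
molecular nitrogen (N₂): no meaningful conjugate acid; N₂ departs as an exceptionally stable neutral molecule
trifluoroacetate: pKₐ(CF₃COOH) ≈ 0.2
cyanate (NCO⁻): pKₐ(HOCN) ≈ 3.5 — resonance between N and O
PhO⁻: pKₐ(C₆H₅OH (phenol)) ≈ 10 — resonance into the ring helps, but still a poor LG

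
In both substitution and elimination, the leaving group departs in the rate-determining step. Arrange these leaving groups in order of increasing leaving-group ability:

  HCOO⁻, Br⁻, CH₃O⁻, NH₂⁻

NH₂⁻ < CH₃O⁻ < HCOO⁻ < Br⁻

Br⁻: pKₐ(HBr) ≈ -9
HCOO⁻: pKₐ(HCOOH) ≈ 3.8
CH₃O⁻: pKₐ(CH₃OH) ≈ 15.5
NH₂⁻: pKₐ(NH₃) ≈ 38
Listed from poorest to best leaving group as asked.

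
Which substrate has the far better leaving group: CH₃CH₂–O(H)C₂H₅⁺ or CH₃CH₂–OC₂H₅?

CH₃CH₂–O(H)C₂H₅⁺

From CH₃CH₂–OC₂H₅ the departing group would be CH₃CH₂O⁻ (pKₐ(CH₃CH₂OH) ≈ 16). Strong base; alkoxides do not leave unassisted.
From CH₃CH₂–O(H)C₂H₅⁺ the leaving group is R'OH (pKₐ(R'OH₂⁺) ≈ -2.4). Neutral; leaves from a protonated ether (an oxonium ion, R–O(H)R'⁺).
(In practice CH₃CH₂–O(H)C₂H₅⁺ is made from CH₃CH₂–OC₂H₅ by protonation with concentrated HBr, allowing neutral ethanol, rather than ethoxide, to depart.)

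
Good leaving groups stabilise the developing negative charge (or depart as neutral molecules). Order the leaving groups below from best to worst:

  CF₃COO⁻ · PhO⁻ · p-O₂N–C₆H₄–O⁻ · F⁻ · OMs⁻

OMs⁻: pKₐ(CH₃SO₃H (MsOH)) ≈ -1.9
CF₃COO⁻: pKₐ(CF₃COOH) ≈ 0.2
F⁻: pKₐ(HF) ≈ 3.2
p-O₂N–C₆H₄–O⁻: pKₐ(p-nitrophenol) ≈ 7.2
PhO⁻: pKₐ(C₆H₅OH (phenol)) ≈ 10

OMs⁻ > CF₃COO⁻ > F⁻ > p-O₂N–C₆H₄–O⁻ > PhO⁻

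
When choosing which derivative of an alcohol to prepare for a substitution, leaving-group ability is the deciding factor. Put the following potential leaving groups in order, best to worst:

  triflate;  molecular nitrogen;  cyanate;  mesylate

molecular nitrogen > triflate > mesylate > cyanate

Leaving-group ability tracks the stability of the departed species; conjugate-acid pKₐ is the usual yardstick (lower pKₐ → better LG).
molecular nitrogen: no meaningful conjugate acid; N₂ departs as an exceptionally stable neutral molecule
triflate: pKₐ(CF₃SO₃H (triflic acid)) ≈ -14
mesylate: pKₐ(CH₃SO₃H (MsOH)) ≈ -1.9
cyanate: pKₐ(HOCN) ≈ 3.5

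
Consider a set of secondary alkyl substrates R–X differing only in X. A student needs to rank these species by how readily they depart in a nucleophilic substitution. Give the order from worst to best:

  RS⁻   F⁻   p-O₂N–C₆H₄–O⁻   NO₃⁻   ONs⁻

Leaving-group ability tracks the stability of the departed species; conjugate-acid pKₐ is the usual yardstick (lower pKₐ → better LG).
ONs⁻: pKₐ(p-O₂NC₆H₄SO₃H) ≈ -3.5
NO₃⁻: pKₐ(HNO₃) ≈ -1.3 — resonance-delocalised over three oxygens
F⁻: pKₐ(HF) ≈ 3.2 — small and strongly basic; the poor halide leaving group
p-O₂N–C₆H₄–O⁻: pKₐ(p-nitrophenol) ≈ 7.2
RS⁻: pKₐ(RSH (a thiol)) ≈ 10.5 — moderately basic; rarely leaves without activation
The question asks for worst first, so the sequence is read in increasing leaving-group ability.

RS⁻ < p-O₂N–C₆H₄–O⁻ < F⁻ < NO₃⁻ < ONs⁻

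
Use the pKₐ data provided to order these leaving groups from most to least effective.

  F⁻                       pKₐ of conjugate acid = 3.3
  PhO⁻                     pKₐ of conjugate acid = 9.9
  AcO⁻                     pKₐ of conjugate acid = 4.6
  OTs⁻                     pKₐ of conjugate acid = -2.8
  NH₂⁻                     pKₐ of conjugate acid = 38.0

Lower conjugate-acid pKₐ ⇒ weaker base ⇒ better leaving group.
Sorting by the given values: OTs⁻ (-2.8), F⁻ (3.3), AcO⁻ (4.6), PhO⁻ (9.9), NH₂⁻ (38.0).

OTs⁻ > F⁻ > AcO⁻ > PhO⁻ > NH₂⁻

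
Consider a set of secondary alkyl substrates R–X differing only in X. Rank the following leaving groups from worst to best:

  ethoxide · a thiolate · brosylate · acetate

Leaving-group ability tracks the stability of the departed species; conjugate-acid pKₐ is the usual yardstick (lower pKₐ → better LG).
brosylate: pKₐ(p-BrC₆H₄SO₃H) ≈ -2.8
acetate: pKₐ(CH₃COOH) ≈ 4.8
a thiolate: pKₐ(RSH (a thiol)) ≈ 10.5
ethoxide: pKₐ(CH₃CH₂OH) ≈ 16
The question asks for worst first, so the sequence is read in increasing leaving-group ability.

ethoxide < a thiolate < acetate < brosylate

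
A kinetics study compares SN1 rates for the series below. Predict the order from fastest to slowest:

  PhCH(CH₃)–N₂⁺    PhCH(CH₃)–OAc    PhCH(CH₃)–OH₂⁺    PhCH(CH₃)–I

Same R in every case — rank the leaving groups.
A good leaving group is a weak base: the lower the pKₐ of its conjugate acid, the more readily it departs.
PhCH(CH₃)–N₂⁺ loses N₂: no meaningful conjugate acid; N₂ departs as an exceptionally stable neutral molecule
PhCH(CH₃)–I loses I⁻: pKₐ(HI) ≈ -10
PhCH(CH₃)–OH₂⁺ loses H₂O: pKₐ(H₃O⁺) ≈ -1.7
PhCH(CH₃)–OAc loses AcO⁻: pKₐ(CH₃COOH) ≈ 4.8

PhCH(CH₃)–N₂⁺ > PhCH(CH₃)–I > PhCH(CH₃)–OH₂⁺ > PhCH(CH₃)–OAc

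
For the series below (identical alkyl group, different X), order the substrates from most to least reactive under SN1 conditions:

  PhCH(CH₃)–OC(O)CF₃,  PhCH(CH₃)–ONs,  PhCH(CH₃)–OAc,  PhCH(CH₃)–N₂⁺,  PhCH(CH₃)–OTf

PhCH(CH₃)–N₂⁺ > PhCH(CH₃)–OTf > PhCH(CH₃)–ONs > PhCH(CH₃)–OC(O)CF₃ > PhCH(CH₃)–OAc

Same R in every case — rank the leaving groups.
A good leaving group is a weak base: the lower the pKₐ of its conjugate acid, the more readily it departs.
PhCH(CH₃)–N₂⁺ loses N₂: no meaningful conjugate acid; N₂ departs as an exceptionally stable neutral molecule
PhCH(CH₃)–OTf loses OTf⁻: pKₐ(CF₃SO₃H (triflic acid)) ≈ -14
PhCH(CH₃)–ONs loses ONs⁻: pKₐ(p-O₂NC₆H₄SO₃H) ≈ -3.5
PhCH(CH₃)–OC(O)CF₃ loses CF₃COO⁻: pKₐ(CF₃COOH) ≈ 0.2
PhCH(CH₃)–OAc loses AcO⁻: pKₐ(CH₃COOH) ≈ 4.8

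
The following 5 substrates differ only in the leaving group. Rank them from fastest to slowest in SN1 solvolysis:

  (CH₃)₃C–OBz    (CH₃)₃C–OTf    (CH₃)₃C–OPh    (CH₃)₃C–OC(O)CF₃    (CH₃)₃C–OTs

(CH₃)₃C–OTf > (CH₃)₃C–OTs > (CH₃)₃C–OC(O)CF₃ > (CH₃)₃C–OBz > (CH₃)₃C–OPh

The skeletons are identical, so relative rate is governed entirely by leaving-group ability.
Leaving-group ability tracks the stability of the departed species; conjugate-acid pKₐ is the usual yardstick (lower pKₐ → better LG).
(CH₃)₃C–OTf loses OTf⁻: pKₐ(CF₃SO₃H (triflic acid)) ≈ -14
(CH₃)₃C–OTs loses OTs⁻: pKₐ(p-CH₃C₆H₄SO₃H (TsOH)) ≈ -2.8
(CH₃)₃C–OC(O)CF₃ loses CF₃COO⁻: pKₐ(CF₃COOH) ≈ 0.2
(CH₃)₃C–OBz loses PhCOO⁻: pKₐ(C₆H₅COOH) ≈ 4.2
(CH₃)₃C–OPh loses PhO⁻: pKₐ(C₆H₅OH (phenol)) ≈ 10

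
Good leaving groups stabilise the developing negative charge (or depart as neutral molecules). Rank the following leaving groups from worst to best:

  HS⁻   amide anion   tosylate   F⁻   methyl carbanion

methyl carbanion < amide anion < HS⁻ < F⁻ < tosylate

A good leaving group is a weak base: the lower the pKₐ of its conjugate acid, the more readily it departs.
tosylate: pKₐ(p-CH₃C₆H₄SO₃H (TsOH)) ≈ -2.8
F⁻: pKₐ(HF) ≈ 3.2
HS⁻: pKₐ(H₂S) ≈ 7
amide anion: pKₐ(NH₃) ≈ 38 — extremely strong base; never a leaving group
methyl carbanion: pKₐ(CH₄) ≈ 48 — unstabilised carbanion; the worst conceivable leaving group
Listed from poorest to best leaving group as asked.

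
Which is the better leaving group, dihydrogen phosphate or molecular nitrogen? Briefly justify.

molecular nitrogen is the better leaving group.
N₂ is the ultimate leaving group — it departs as an exceptionally stable neutral molecule, whereas dihydrogen phosphate (pKₐ(H₃PO₄) ≈ 2.1) is far more basic.

molecular nitrogen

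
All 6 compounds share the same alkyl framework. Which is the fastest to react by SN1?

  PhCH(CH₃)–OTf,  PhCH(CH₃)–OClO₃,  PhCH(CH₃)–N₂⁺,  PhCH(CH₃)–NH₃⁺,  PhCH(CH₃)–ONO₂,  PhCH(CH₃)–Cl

Same R in every case — rank the leaving groups.
The more stable X⁻ (or X) is on its own — i.e. the weaker a base it is — the better a leaving group it makes.
PhCH(CH₃)–N₂⁺ loses N₂: no meaningful conjugate acid; N₂ departs as an exceptionally stable neutral molecule
PhCH(CH₃)–OTf loses OTf⁻: pKₐ(CF₃SO₃H (triflic acid)) ≈ -14
PhCH(CH₃)–OClO₃ loses ClO₄⁻: pKₐ(HClO₄) ≈ -10
PhCH(CH₃)–Cl loses Cl⁻: pKₐ(HCl) ≈ -7
PhCH(CH₃)–ONO₂ loses NO₃⁻: pKₐ(HNO₃) ≈ -1.3
PhCH(CH₃)–NH₃⁺ loses NH₃: pKₐ(NH₄⁺) ≈ 9.2

PhCH(CH₃)–N₂⁺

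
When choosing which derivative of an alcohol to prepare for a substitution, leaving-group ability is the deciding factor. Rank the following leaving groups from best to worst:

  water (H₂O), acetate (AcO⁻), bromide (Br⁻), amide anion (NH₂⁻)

bromide (Br⁻) > water (H₂O) > acetate (AcO⁻) > amide anion (NH₂⁻)

bromide (Br⁻): pKₐ(HBr) ≈ -9
water (H₂O): pKₐ(H₃O⁺) ≈ -1.7
acetate (AcO⁻): pKₐ(CH₃COOH) ≈ 4.8
amide anion (NH₂⁻): pKₐ(NH₃) ≈ 38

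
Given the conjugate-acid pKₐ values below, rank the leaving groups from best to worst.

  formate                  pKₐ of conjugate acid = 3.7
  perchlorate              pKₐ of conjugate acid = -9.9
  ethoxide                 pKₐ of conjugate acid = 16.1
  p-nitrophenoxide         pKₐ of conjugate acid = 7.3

Lower conjugate-acid pKₐ ⇒ weaker base ⇒ better leaving group.
Sorting by the given values: perchlorate (-9.9), formate (3.7), p-nitrophenoxide (7.3), ethoxide (16.1).

perchlorate > formate > p-nitrophenoxide > ethoxide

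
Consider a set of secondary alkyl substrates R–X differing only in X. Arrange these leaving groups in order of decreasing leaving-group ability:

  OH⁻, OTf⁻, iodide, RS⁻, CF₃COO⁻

The more stable X⁻ (or X) is on its own — i.e. the weaker a base it is — the better a leaving group it makes.
OTf⁻: pKₐ(CF₃SO₃H (triflic acid)) ≈ -14
iodide: pKₐ(HI) ≈ -10
CF₃COO⁻: pKₐ(CF₃COOH) ≈ 0.2
RS⁻: pKₐ(RSH (a thiol)) ≈ 10.5
OH⁻: pKₐ(H₂O) ≈ 15.7

OTf⁻ > iodide > CF₃COO⁻ > RS⁻ > OH⁻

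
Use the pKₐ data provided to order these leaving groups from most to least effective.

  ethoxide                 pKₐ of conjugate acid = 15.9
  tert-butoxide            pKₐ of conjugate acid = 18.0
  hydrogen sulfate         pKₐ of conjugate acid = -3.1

Lower conjugate-acid pKₐ ⇒ weaker base ⇒ better leaving group.
Sorting by the given values: hydrogen sulfate (-3.1), ethoxide (15.9), tert-butoxide (18.0).

hydrogen sulfate > ethoxide > tert-butoxide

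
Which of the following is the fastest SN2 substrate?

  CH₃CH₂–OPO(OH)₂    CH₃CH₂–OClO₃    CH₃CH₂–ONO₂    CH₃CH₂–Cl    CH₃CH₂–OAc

With the same alkyl group throughout, only the leaving group differentiates the rates.
Rank by basicity of the departing species: weakest base leaves most easily.
CH₃CH₂–OClO₃ loses ClO₄⁻: pKₐ(HClO₄) ≈ -10
CH₃CH₂–Cl loses Cl⁻: pKₐ(HCl) ≈ -7
CH₃CH₂–ONO₂ loses NO₃⁻: pKₐ(HNO₃) ≈ -1.3
CH₃CH₂–OPO(OH)₂ loses H₂PO₄⁻: pKₐ(H₃PO₄) ≈ 2.1
CH₃CH₂–OAc loses AcO⁻: pKₐ(CH₃COOH) ≈ 4.8

CH₃CH₂–OClO₃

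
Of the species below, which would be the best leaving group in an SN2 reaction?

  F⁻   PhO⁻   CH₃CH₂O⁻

F⁻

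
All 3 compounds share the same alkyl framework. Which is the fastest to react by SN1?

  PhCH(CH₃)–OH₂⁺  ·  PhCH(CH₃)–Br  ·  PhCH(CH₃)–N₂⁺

PhCH(CH₃)–N₂⁺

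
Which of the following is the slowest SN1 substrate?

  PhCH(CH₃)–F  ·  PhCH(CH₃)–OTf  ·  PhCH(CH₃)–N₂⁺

PhCH(CH₃)–F

Same R in every case — rank the leaving groups.
Rank by basicity of the departing species: weakest base leaves most easily.
PhCH(CH₃)–N₂⁺ loses N₂: no meaningful conjugate acid; N₂ departs as an exceptionally stable neutral molecule
PhCH(CH₃)–OTf loses OTf⁻: pKₐ(CF₃SO₃H (triflic acid)) ≈ -14
PhCH(CH₃)–F loses F⁻: pKₐ(HF) ≈ 3.2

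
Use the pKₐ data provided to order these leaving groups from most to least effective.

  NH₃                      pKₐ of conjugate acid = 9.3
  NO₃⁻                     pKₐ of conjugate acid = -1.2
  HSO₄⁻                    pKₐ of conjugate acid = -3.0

Lower conjugate-acid pKₐ ⇒ weaker base ⇒ better leaving group.
Sorting by the given values: HSO₄⁻ (-3.0), NO₃⁻ (-1.2), NH₃ (9.3).

HSO₄⁻ > NO₃⁻ > NH₃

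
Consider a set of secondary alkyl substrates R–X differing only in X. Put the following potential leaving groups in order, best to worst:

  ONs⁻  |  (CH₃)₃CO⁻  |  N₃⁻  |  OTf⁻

OTf⁻: pKₐ(CF₃SO₃H (triflic acid)) ≈ -14
ONs⁻: pKₐ(p-O₂NC₆H₄SO₃H) ≈ -3.5
N₃⁻: pKₐ(HN₃) ≈ 4.7
(CH₃)₃CO⁻: pKₐ(t-BuOH) ≈ 18

OTf⁻ > ONs⁻ > N₃⁻ > (CH₃)₃CO⁻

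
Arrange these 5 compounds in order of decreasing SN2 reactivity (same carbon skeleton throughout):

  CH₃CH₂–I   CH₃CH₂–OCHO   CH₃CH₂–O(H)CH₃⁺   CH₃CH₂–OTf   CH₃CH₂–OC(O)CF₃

Same R in every case — rank the leaving groups.
The more stable X⁻ (or X) is on its own — i.e. the weaker a base it is — the better a leaving group it makes.
CH₃CH₂–OTf loses OTf⁻: pKₐ(CF₃SO₃H (triflic acid)) ≈ -14
CH₃CH₂–I loses I⁻: pKₐ(HI) ≈ -10
CH₃CH₂–O(H)CH₃⁺ loses R'OH: pKₐ(R'OH₂⁺) ≈ -2.4
CH₃CH₂–OC(O)CF₃ loses CF₃COO⁻: pKₐ(CF₃COOH) ≈ 0.2
CH₃CH₂–OCHO loses HCOO⁻: pKₐ(HCOOH) ≈ 3.8

CH₃CH₂–OTf > CH₃CH₂–I > CH₃CH₂–O(H)CH₃⁺ > CH₃CH₂–OC(O)CF₃ > CH₃CH₂–OCHO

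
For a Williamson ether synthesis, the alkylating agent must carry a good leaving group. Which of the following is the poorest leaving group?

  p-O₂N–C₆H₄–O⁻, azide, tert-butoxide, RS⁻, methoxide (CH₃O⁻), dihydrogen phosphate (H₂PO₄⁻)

A good leaving group is a weak base: the lower the pKₐ of its conjugate acid, the more readily it departs.
dihydrogen phosphate (H₂PO₄⁻): pKₐ(H₃PO₄) ≈ 2.1
azide: pKₐ(HN₃) ≈ 4.7
p-O₂N–C₆H₄–O⁻: pKₐ(p-nitrophenol) ≈ 7.2
RS⁻: pKₐ(RSH (a thiol)) ≈ 10.5
methoxide (CH₃O⁻): pKₐ(CH₃OH) ≈ 15.5
tert-butoxide: pKₐ(t-BuOH) ≈ 18

tert-butoxide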